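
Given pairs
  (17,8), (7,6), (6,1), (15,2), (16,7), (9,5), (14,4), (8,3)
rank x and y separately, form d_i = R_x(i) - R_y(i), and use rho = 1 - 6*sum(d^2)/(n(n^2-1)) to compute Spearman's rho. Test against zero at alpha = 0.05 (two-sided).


Step 1: Rank x and y separately (midranks; no ties here).
rank(x): 17->8, 7->2, 6->1, 15->6, 16->7, 9->4, 14->5, 8->3
rank(y): 8->8, 6->6, 1->1, 2->2, 7->7, 5->5, 4->4, 3->3
Step 2: d_i = R_x(i) - R_y(i); compute d_i^2.
  (8-8)^2=0, (2-6)^2=16, (1-1)^2=0, (6-2)^2=16, (7-7)^2=0, (4-5)^2=1, (5-4)^2=1, (3-3)^2=0
sum(d^2) = 34.
Step 3: rho = 1 - 6*34 / (8*(8^2 - 1)) = 1 - 204/504 = 0.595238.
Step 4: Under H0, t = rho * sqrt((n-2)/(1-rho^2)) = 1.8145 ~ t(6).
Step 5: Two-sided p-value from the t-distribution with 6 df = 0.119530.
Step 6: alpha = 0.05. fail to reject H0.

rho = 0.5952, p = 0.119530, fail to reject H0 at alpha = 0.05.


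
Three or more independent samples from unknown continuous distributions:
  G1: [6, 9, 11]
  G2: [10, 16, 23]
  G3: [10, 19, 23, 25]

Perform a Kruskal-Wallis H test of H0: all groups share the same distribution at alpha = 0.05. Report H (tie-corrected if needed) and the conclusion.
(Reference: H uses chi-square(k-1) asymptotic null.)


Step 1: Combine all N = 10 observations and assign midranks.
sorted (value, group, rank): (6,G1,1), (9,G1,2), (10,G2,3.5), (10,G3,3.5), (11,G1,5), (16,G2,6), (19,G3,7), (23,G2,8.5), (23,G3,8.5), (25,G3,10)
Step 2: Sum ranks within each group.
R_1 = 8 (n_1 = 3)
R_2 = 18 (n_2 = 3)
R_3 = 29 (n_3 = 4)
Step 3: H = 12/(N(N+1)) * sum(R_i^2/n_i) - 3(N+1)
     = 12/(10*11) * (8^2/3 + 18^2/3 + 29^2/4) - 3*11
     = 0.109091 * 339.583 - 33
     = 4.045455.
Step 4: Ties present; correction factor C = 1 - 12/(10^3 - 10) = 0.987879. Corrected H = 4.045455 / 0.987879 = 4.095092.
Step 5: Under H0, H ~ chi^2(2); p-value = 0.129051.
Step 6: alpha = 0.05. fail to reject H0.

H = 4.0951, df = 2, p = 0.129051, fail to reject H0.


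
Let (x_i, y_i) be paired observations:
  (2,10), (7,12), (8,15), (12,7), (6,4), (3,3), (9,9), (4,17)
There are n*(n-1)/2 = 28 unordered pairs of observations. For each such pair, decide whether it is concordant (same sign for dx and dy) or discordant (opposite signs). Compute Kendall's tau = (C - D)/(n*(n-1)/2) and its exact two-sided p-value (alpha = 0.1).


Step 1: Enumerate the 28 unordered pairs (i,j) with i<j and classify each by sign(x_j-x_i) * sign(y_j-y_i).
  (1,2):dx=+5,dy=+2->C; (1,3):dx=+6,dy=+5->C; (1,4):dx=+10,dy=-3->D; (1,5):dx=+4,dy=-6->D
  (1,6):dx=+1,dy=-7->D; (1,7):dx=+7,dy=-1->D; (1,8):dx=+2,dy=+7->C; (2,3):dx=+1,dy=+3->C
  (2,4):dx=+5,dy=-5->D; (2,5):dx=-1,dy=-8->C; (2,6):dx=-4,dy=-9->C; (2,7):dx=+2,dy=-3->D
  (2,8):dx=-3,dy=+5->D; (3,4):dx=+4,dy=-8->D; (3,5):dx=-2,dy=-11->C; (3,6):dx=-5,dy=-12->C
  (3,7):dx=+1,dy=-6->D; (3,8):dx=-4,dy=+2->D; (4,5):dx=-6,dy=-3->C; (4,6):dx=-9,dy=-4->C
  (4,7):dx=-3,dy=+2->D; (4,8):dx=-8,dy=+10->D; (5,6):dx=-3,dy=-1->C; (5,7):dx=+3,dy=+5->C
  (5,8):dx=-2,dy=+13->D; (6,7):dx=+6,dy=+6->C; (6,8):dx=+1,dy=+14->C; (7,8):dx=-5,dy=+8->D
Step 2: C = 14, D = 14, total pairs = 28.
Step 3: tau = (C - D)/(n(n-1)/2) = (14 - 14)/28 = 0.000000.
Step 4: Exact two-sided p-value (enumerate n! = 40320 permutations of y under H0): p = 1.000000.
Step 5: alpha = 0.1. fail to reject H0.

tau_b = 0.0000 (C=14, D=14), p = 1.000000, fail to reject H0.


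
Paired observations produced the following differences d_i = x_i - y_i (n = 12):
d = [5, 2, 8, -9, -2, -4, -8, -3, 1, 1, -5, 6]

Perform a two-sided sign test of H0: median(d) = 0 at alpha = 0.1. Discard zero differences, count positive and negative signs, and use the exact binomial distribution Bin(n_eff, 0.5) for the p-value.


Step 1: Discard zero differences. Original n = 12; n_eff = number of nonzero differences = 12.
Nonzero differences (with sign): +5, +2, +8, -9, -2, -4, -8, -3, +1, +1, -5, +6
Step 2: Count signs: positive = 6, negative = 6.
Step 3: Under H0: P(positive) = 0.5, so the number of positives S ~ Bin(12, 0.5).
Step 4: Two-sided exact p-value = sum of Bin(12,0.5) probabilities at or below the observed probability = 1.000000.
Step 5: alpha = 0.1. fail to reject H0.

n_eff = 12, pos = 6, neg = 6, p = 1.000000, fail to reject H0.


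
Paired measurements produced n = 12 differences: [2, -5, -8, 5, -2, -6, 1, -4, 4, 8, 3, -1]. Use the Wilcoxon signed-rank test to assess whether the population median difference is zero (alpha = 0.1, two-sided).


Step 1: Drop any zero differences (none here) and take |d_i|.
|d| = [2, 5, 8, 5, 2, 6, 1, 4, 4, 8, 3, 1]
Step 2: Midrank |d_i| (ties get averaged ranks).
ranks: |2|->3.5, |5|->8.5, |8|->11.5, |5|->8.5, |2|->3.5, |6|->10, |1|->1.5, |4|->6.5, |4|->6.5, |8|->11.5, |3|->5, |1|->1.5
Step 3: Attach original signs; sum ranks with positive sign and with negative sign.
W+ = 3.5 + 8.5 + 1.5 + 6.5 + 11.5 + 5 = 36.5
W- = 8.5 + 11.5 + 3.5 + 10 + 6.5 + 1.5 = 41.5
(Check: W+ + W- = 78 should equal n(n+1)/2 = 78.)
Step 4: Test statistic W = min(W+, W-) = 36.5.
Step 5: Ties in |d|, so use the tie-corrected normal approximation.
        E[W] = n(n+1)/4 = 12*13/4 = 39.
        Tie groups: |d|=1 (t=2), |d|=2 (t=2), |d|=4 (t=2), |d|=5 (t=2), |d|=8 (t=2); sum(t^3 - t) = 30.
        Var[W] = n(n+1)(2n+1)/24 - sum(t^3-t)/48 = 3900/24 - 30/48 = 161.875.
        z = (W - E[W]) / sqrt(Var[W]) = (36.5 - 39) / 12.7230 = -0.1965.
        Two-sided p = 2*Phi(z) = 0.844223.
Step 6: alpha = 0.1. fail to reject H0.

W+ = 36.5, W- = 41.5, W = min = 36.5, p = 0.844223, fail to reject H0.


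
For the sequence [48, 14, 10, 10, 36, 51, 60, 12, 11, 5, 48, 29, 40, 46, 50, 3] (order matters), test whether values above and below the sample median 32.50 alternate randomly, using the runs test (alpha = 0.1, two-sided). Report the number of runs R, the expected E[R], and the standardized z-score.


Step 1: Compute median = 32.50; label A = above, B = below.
Labels in order: ABBBAAABBBABAAAB  (n_A = 8, n_B = 8)
Step 2: Count runs R = 8.
Step 3: Under H0 (random ordering), E[R] = 2*n_A*n_B/(n_A+n_B) + 1 = 2*8*8/16 + 1 = 9.0000.
        Var[R] = 2*n_A*n_B*(2*n_A*n_B - n_A - n_B) / ((n_A+n_B)^2 * (n_A+n_B-1)) = 14336/3840 = 3.7333.
        SD[R] = 1.9322.
Step 4: Continuity-corrected z = (R + 0.5 - E[R]) / SD[R] = (8 + 0.5 - 9.0000) / 1.9322 = -0.2588.
Step 5: Two-sided p-value via normal approximation = 2*(1 - Phi(|z|)) = 0.795809.
Step 6: alpha = 0.1. fail to reject H0.

R = 8, z = -0.2588, p = 0.795809, fail to reject H0.


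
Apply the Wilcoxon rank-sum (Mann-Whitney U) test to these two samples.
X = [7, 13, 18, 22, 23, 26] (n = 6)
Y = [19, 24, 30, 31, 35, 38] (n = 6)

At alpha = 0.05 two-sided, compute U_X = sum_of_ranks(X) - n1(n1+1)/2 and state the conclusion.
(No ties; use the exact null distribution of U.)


Step 1: Combine and sort all 12 observations; assign midranks.
sorted (value, group): (7,X), (13,X), (18,X), (19,Y), (22,X), (23,X), (24,Y), (26,X), (30,Y), (31,Y), (35,Y), (38,Y)
ranks: 7->1, 13->2, 18->3, 19->4, 22->5, 23->6, 24->7, 26->8, 30->9, 31->10, 35->11, 38->12
Step 2: Rank sum for X: R1 = 1 + 2 + 3 + 5 + 6 + 8 = 25.
Step 3: U_X = R1 - n1(n1+1)/2 = 25 - 6*7/2 = 25 - 21 = 4.
       U_Y = n1*n2 - U_X = 36 - 4 = 32.
Step 4: No ties, so the exact null distribution of U (based on enumerating the C(12,6) = 924 equally likely rank assignments) gives the two-sided p-value.
Step 5: p-value = 0.025974; compare to alpha = 0.05. reject H0.

U_X = 4, p = 0.025974, reject H0 at alpha = 0.05.


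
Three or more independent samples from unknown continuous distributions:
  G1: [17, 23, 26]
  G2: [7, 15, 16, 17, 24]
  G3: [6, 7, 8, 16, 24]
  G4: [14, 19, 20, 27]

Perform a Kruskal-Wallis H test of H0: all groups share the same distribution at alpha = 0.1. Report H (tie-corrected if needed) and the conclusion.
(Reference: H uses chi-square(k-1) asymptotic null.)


Step 1: Combine all N = 17 observations and assign midranks.
sorted (value, group, rank): (6,G3,1), (7,G2,2.5), (7,G3,2.5), (8,G3,4), (14,G4,5), (15,G2,6), (16,G2,7.5), (16,G3,7.5), (17,G1,9.5), (17,G2,9.5), (19,G4,11), (20,G4,12), (23,G1,13), (24,G2,14.5), (24,G3,14.5), (26,G1,16), (27,G4,17)
Step 2: Sum ranks within each group.
R_1 = 38.5 (n_1 = 3)
R_2 = 40 (n_2 = 5)
R_3 = 29.5 (n_3 = 5)
R_4 = 45 (n_4 = 4)
Step 3: H = 12/(N(N+1)) * sum(R_i^2/n_i) - 3(N+1)
     = 12/(17*18) * (38.5^2/3 + 40^2/5 + 29.5^2/5 + 45^2/4) - 3*18
     = 0.039216 * 1494.38 - 54
     = 4.603268.
Step 4: Ties present; correction factor C = 1 - 24/(17^3 - 17) = 0.995098. Corrected H = 4.603268 / 0.995098 = 4.625944.
Step 5: Under H0, H ~ chi^2(3); p-value = 0.201328.
Step 6: alpha = 0.1. fail to reject H0.

H = 4.6259, df = 3, p = 0.201328, fail to reject H0.


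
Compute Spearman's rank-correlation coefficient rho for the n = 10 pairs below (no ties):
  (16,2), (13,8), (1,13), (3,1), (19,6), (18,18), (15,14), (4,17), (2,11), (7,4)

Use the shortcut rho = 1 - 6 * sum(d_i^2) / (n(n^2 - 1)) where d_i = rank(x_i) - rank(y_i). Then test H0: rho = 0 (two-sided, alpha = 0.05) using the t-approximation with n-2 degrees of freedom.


Step 1: Rank x and y separately (midranks; no ties here).
rank(x): 16->8, 13->6, 1->1, 3->3, 19->10, 18->9, 15->7, 4->4, 2->2, 7->5
rank(y): 2->2, 8->5, 13->7, 1->1, 6->4, 18->10, 14->8, 17->9, 11->6, 4->3
Step 2: d_i = R_x(i) - R_y(i); compute d_i^2.
  (8-2)^2=36, (6-5)^2=1, (1-7)^2=36, (3-1)^2=4, (10-4)^2=36, (9-10)^2=1, (7-8)^2=1, (4-9)^2=25, (2-6)^2=16, (5-3)^2=4
sum(d^2) = 160.
Step 3: rho = 1 - 6*160 / (10*(10^2 - 1)) = 1 - 960/990 = 0.030303.
Step 4: Under H0, t = rho * sqrt((n-2)/(1-rho^2)) = 0.0857 ~ t(8).
Step 5: Two-sided p-value from the t-distribution with 8 df = 0.933773.
Step 6: alpha = 0.05. fail to reject H0.

rho = 0.0303, p = 0.933773, fail to reject H0 at alpha = 0.05.


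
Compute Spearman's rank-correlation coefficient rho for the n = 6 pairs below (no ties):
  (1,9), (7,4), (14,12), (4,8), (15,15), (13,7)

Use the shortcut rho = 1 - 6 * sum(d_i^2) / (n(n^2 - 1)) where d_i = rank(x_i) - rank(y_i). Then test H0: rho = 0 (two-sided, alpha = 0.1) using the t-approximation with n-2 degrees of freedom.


Step 1: Rank x and y separately (midranks; no ties here).
rank(x): 1->1, 7->3, 14->5, 4->2, 15->6, 13->4
rank(y): 9->4, 4->1, 12->5, 8->3, 15->6, 7->2
Step 2: d_i = R_x(i) - R_y(i); compute d_i^2.
  (1-4)^2=9, (3-1)^2=4, (5-5)^2=0, (2-3)^2=1, (6-6)^2=0, (4-2)^2=4
sum(d^2) = 18.
Step 3: rho = 1 - 6*18 / (6*(6^2 - 1)) = 1 - 108/210 = 0.485714.
Step 4: Under H0, t = rho * sqrt((n-2)/(1-rho^2)) = 1.1113 ~ t(4).
Step 5: Two-sided p-value from the t-distribution with 4 df = 0.328723.
Step 6: alpha = 0.1. fail to reject H0.

rho = 0.4857, p = 0.328723, fail to reject H0 at alpha = 0.1.


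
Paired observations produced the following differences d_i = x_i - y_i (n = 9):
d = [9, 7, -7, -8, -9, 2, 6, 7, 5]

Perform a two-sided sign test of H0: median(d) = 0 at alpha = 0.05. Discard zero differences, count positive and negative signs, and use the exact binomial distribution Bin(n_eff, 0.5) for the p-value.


Step 1: Discard zero differences. Original n = 9; n_eff = number of nonzero differences = 9.
Nonzero differences (with sign): +9, +7, -7, -8, -9, +2, +6, +7, +5
Step 2: Count signs: positive = 6, negative = 3.
Step 3: Under H0: P(positive) = 0.5, so the number of positives S ~ Bin(9, 0.5).
Step 4: Two-sided exact p-value = sum of Bin(9,0.5) probabilities at or below the observed probability = 0.507812.
Step 5: alpha = 0.05. fail to reject H0.

n_eff = 9, pos = 6, neg = 3, p = 0.507812, fail to reject H0.


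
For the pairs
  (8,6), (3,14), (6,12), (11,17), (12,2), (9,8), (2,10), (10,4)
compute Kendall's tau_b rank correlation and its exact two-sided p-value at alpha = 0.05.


Step 1: Enumerate the 28 unordered pairs (i,j) with i<j and classify each by sign(x_j-x_i) * sign(y_j-y_i).
  (1,2):dx=-5,dy=+8->D; (1,3):dx=-2,dy=+6->D; (1,4):dx=+3,dy=+11->C; (1,5):dx=+4,dy=-4->D
  (1,6):dx=+1,dy=+2->C; (1,7):dx=-6,dy=+4->D; (1,8):dx=+2,dy=-2->D; (2,3):dx=+3,dy=-2->D
  (2,4):dx=+8,dy=+3->C; (2,5):dx=+9,dy=-12->D; (2,6):dx=+6,dy=-6->D; (2,7):dx=-1,dy=-4->C
  (2,8):dx=+7,dy=-10->D; (3,4):dx=+5,dy=+5->C; (3,5):dx=+6,dy=-10->D; (3,6):dx=+3,dy=-4->D
  (3,7):dx=-4,dy=-2->C; (3,8):dx=+4,dy=-8->D; (4,5):dx=+1,dy=-15->D; (4,6):dx=-2,dy=-9->C
  (4,7):dx=-9,dy=-7->C; (4,8):dx=-1,dy=-13->C; (5,6):dx=-3,dy=+6->D; (5,7):dx=-10,dy=+8->D
  (5,8):dx=-2,dy=+2->D; (6,7):dx=-7,dy=+2->D; (6,8):dx=+1,dy=-4->D; (7,8):dx=+8,dy=-6->D
Step 2: C = 9, D = 19, total pairs = 28.
Step 3: tau = (C - D)/(n(n-1)/2) = (9 - 19)/28 = -0.357143.
Step 4: Exact two-sided p-value (enumerate n! = 40320 permutations of y under H0): p = 0.275099.
Step 5: alpha = 0.05. fail to reject H0.

tau_b = -0.3571 (C=9, D=19), p = 0.275099, fail to reject H0.


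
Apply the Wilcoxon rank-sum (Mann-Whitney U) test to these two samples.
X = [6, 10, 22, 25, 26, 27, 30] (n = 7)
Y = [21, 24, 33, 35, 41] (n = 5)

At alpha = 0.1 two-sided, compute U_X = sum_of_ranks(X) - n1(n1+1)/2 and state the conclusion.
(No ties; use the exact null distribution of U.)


Step 1: Combine and sort all 12 observations; assign midranks.
sorted (value, group): (6,X), (10,X), (21,Y), (22,X), (24,Y), (25,X), (26,X), (27,X), (30,X), (33,Y), (35,Y), (41,Y)
ranks: 6->1, 10->2, 21->3, 22->4, 24->5, 25->6, 26->7, 27->8, 30->9, 33->10, 35->11, 41->12
Step 2: Rank sum for X: R1 = 1 + 2 + 4 + 6 + 7 + 8 + 9 = 37.
Step 3: U_X = R1 - n1(n1+1)/2 = 37 - 7*8/2 = 37 - 28 = 9.
       U_Y = n1*n2 - U_X = 35 - 9 = 26.
Step 4: No ties, so the exact null distribution of U (based on enumerating the C(12,7) = 792 equally likely rank assignments) gives the two-sided p-value.
Step 5: p-value = 0.202020; compare to alpha = 0.1. fail to reject H0.

U_X = 9, p = 0.202020, fail to reject H0 at alpha = 0.1.


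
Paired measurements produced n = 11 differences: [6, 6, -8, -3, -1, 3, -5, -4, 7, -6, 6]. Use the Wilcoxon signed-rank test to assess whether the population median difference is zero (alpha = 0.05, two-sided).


Step 1: Drop any zero differences (none here) and take |d_i|.
|d| = [6, 6, 8, 3, 1, 3, 5, 4, 7, 6, 6]
Step 2: Midrank |d_i| (ties get averaged ranks).
ranks: |6|->7.5, |6|->7.5, |8|->11, |3|->2.5, |1|->1, |3|->2.5, |5|->5, |4|->4, |7|->10, |6|->7.5, |6|->7.5
Step 3: Attach original signs; sum ranks with positive sign and with negative sign.
W+ = 7.5 + 7.5 + 2.5 + 10 + 7.5 = 35
W- = 11 + 2.5 + 1 + 5 + 4 + 7.5 = 31
(Check: W+ + W- = 66 should equal n(n+1)/2 = 66.)
Step 4: Test statistic W = min(W+, W-) = 31.
Step 5: Ties in |d|, so use the tie-corrected normal approximation.
        E[W] = n(n+1)/4 = 11*12/4 = 33.
        Tie groups: |d|=3 (t=2), |d|=6 (t=4); sum(t^3 - t) = 66.
        Var[W] = n(n+1)(2n+1)/24 - sum(t^3-t)/48 = 3036/24 - 66/48 = 125.125.
        z = (W - E[W]) / sqrt(Var[W]) = (31 - 33) / 11.1859 = -0.1788.
        Two-sided p = 2*Phi(z) = 0.858098.
Step 6: alpha = 0.05. fail to reject H0.

W+ = 35, W- = 31, W = min = 31, p = 0.858098, fail to reject H0.


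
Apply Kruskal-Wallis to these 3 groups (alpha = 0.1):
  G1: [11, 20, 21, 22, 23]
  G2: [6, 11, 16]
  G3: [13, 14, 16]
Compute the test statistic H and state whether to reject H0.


Step 1: Combine all N = 11 observations and assign midranks.
sorted (value, group, rank): (6,G2,1), (11,G1,2.5), (11,G2,2.5), (13,G3,4), (14,G3,5), (16,G2,6.5), (16,G3,6.5), (20,G1,8), (21,G1,9), (22,G1,10), (23,G1,11)
Step 2: Sum ranks within each group.
R_1 = 40.5 (n_1 = 5)
R_2 = 10 (n_2 = 3)
R_3 = 15.5 (n_3 = 3)
Step 3: H = 12/(N(N+1)) * sum(R_i^2/n_i) - 3(N+1)
     = 12/(11*12) * (40.5^2/5 + 10^2/3 + 15.5^2/3) - 3*12
     = 0.090909 * 441.467 - 36
     = 4.133333.
Step 4: Ties present; correction factor C = 1 - 12/(11^3 - 11) = 0.990909. Corrected H = 4.133333 / 0.990909 = 4.171254.
Step 5: Under H0, H ~ chi^2(2); p-value = 0.124229.
Step 6: alpha = 0.1. fail to reject H0.

H = 4.1713, df = 2, p = 0.124229, fail to reject H0.


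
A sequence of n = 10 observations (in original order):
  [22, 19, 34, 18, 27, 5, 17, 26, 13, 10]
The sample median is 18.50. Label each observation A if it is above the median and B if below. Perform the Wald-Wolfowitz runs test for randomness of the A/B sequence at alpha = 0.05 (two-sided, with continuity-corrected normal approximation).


Step 1: Compute median = 18.50; label A = above, B = below.
Labels in order: AAABABBABB  (n_A = 5, n_B = 5)
Step 2: Count runs R = 6.
Step 3: Under H0 (random ordering), E[R] = 2*n_A*n_B/(n_A+n_B) + 1 = 2*5*5/10 + 1 = 6.0000.
        Var[R] = 2*n_A*n_B*(2*n_A*n_B - n_A - n_B) / ((n_A+n_B)^2 * (n_A+n_B-1)) = 2000/900 = 2.2222.
        SD[R] = 1.4907.
Step 4: R = E[R], so z = 0 with no continuity correction.
Step 5: Two-sided p-value via normal approximation = 2*(1 - Phi(|z|)) = 1.000000.
Step 6: alpha = 0.05. fail to reject H0.

R = 6, z = 0.0000, p = 1.000000, fail to reject H0.


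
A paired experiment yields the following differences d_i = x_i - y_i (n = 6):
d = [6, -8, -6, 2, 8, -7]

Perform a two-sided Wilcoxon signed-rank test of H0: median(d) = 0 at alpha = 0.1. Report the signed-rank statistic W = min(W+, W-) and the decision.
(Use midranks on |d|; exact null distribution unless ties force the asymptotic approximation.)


Step 1: Drop any zero differences (none here) and take |d_i|.
|d| = [6, 8, 6, 2, 8, 7]
Step 2: Midrank |d_i| (ties get averaged ranks).
ranks: |6|->2.5, |8|->5.5, |6|->2.5, |2|->1, |8|->5.5, |7|->4
Step 3: Attach original signs; sum ranks with positive sign and with negative sign.
W+ = 2.5 + 1 + 5.5 = 9
W- = 5.5 + 2.5 + 4 = 12
(Check: W+ + W- = 21 should equal n(n+1)/2 = 21.)
Step 4: Test statistic W = min(W+, W-) = 9.
Step 5: Ties in |d|, so use the tie-corrected normal approximation.
        E[W] = n(n+1)/4 = 6*7/4 = 10.5.
        Tie groups: |d|=6 (t=2), |d|=8 (t=2); sum(t^3 - t) = 12.
        Var[W] = n(n+1)(2n+1)/24 - sum(t^3-t)/48 = 546/24 - 12/48 = 22.5.
        z = (W - E[W]) / sqrt(Var[W]) = (9 - 10.5) / 4.7434 = -0.3162.
        Two-sided p = 2*Phi(z) = 0.751830.
Step 6: alpha = 0.1. fail to reject H0.

W+ = 9, W- = 12, W = min = 9, p = 0.751830, fail to reject H0.


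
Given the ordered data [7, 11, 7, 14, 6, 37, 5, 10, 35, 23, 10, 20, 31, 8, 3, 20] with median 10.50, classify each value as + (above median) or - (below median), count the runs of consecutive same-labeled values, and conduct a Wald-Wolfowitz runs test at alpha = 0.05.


Step 1: Compute median = 10.50; label A = above, B = below.
Labels in order: BABABABBAABAABBA  (n_A = 8, n_B = 8)
Step 2: Count runs R = 12.
Step 3: Under H0 (random ordering), E[R] = 2*n_A*n_B/(n_A+n_B) + 1 = 2*8*8/16 + 1 = 9.0000.
        Var[R] = 2*n_A*n_B*(2*n_A*n_B - n_A - n_B) / ((n_A+n_B)^2 * (n_A+n_B-1)) = 14336/3840 = 3.7333.
        SD[R] = 1.9322.
Step 4: Continuity-corrected z = (R - 0.5 - E[R]) / SD[R] = (12 - 0.5 - 9.0000) / 1.9322 = 1.2939.
Step 5: Two-sided p-value via normal approximation = 2*(1 - Phi(|z|)) = 0.195709.
Step 6: alpha = 0.05. fail to reject H0.

R = 12, z = 1.2939, p = 0.195709, fail to reject H0.


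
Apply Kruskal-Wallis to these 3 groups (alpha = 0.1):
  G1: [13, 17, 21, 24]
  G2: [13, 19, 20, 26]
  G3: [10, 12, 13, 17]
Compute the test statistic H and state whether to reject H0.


Step 1: Combine all N = 12 observations and assign midranks.
sorted (value, group, rank): (10,G3,1), (12,G3,2), (13,G1,4), (13,G2,4), (13,G3,4), (17,G1,6.5), (17,G3,6.5), (19,G2,8), (20,G2,9), (21,G1,10), (24,G1,11), (26,G2,12)
Step 2: Sum ranks within each group.
R_1 = 31.5 (n_1 = 4)
R_2 = 33 (n_2 = 4)
R_3 = 13.5 (n_3 = 4)
Step 3: H = 12/(N(N+1)) * sum(R_i^2/n_i) - 3(N+1)
     = 12/(12*13) * (31.5^2/4 + 33^2/4 + 13.5^2/4) - 3*13
     = 0.076923 * 565.875 - 39
     = 4.528846.
Step 4: Ties present; correction factor C = 1 - 30/(12^3 - 12) = 0.982517. Corrected H = 4.528846 / 0.982517 = 4.609431.
Step 5: Under H0, H ~ chi^2(2); p-value = 0.099787.
Step 6: alpha = 0.1. reject H0.

H = 4.6094, df = 2, p = 0.099787, reject H0.


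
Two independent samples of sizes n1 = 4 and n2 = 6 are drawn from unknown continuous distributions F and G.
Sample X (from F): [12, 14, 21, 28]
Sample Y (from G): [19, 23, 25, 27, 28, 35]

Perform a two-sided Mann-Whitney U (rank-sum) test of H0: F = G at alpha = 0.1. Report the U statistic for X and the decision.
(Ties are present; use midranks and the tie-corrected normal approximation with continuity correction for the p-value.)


Step 1: Combine and sort all 10 observations; assign midranks.
sorted (value, group): (12,X), (14,X), (19,Y), (21,X), (23,Y), (25,Y), (27,Y), (28,X), (28,Y), (35,Y)
ranks: 12->1, 14->2, 19->3, 21->4, 23->5, 25->6, 27->7, 28->8.5, 28->8.5, 35->10
Step 2: Rank sum for X: R1 = 1 + 2 + 4 + 8.5 = 15.5.
Step 3: U_X = R1 - n1(n1+1)/2 = 15.5 - 4*5/2 = 15.5 - 10 = 5.5.
       U_Y = n1*n2 - U_X = 24 - 5.5 = 18.5.
Step 4: Ties are present, so use the tie-corrected normal approximation (with continuity correction) for the p-value.
Step 5: p-value = 0.199458; compare to alpha = 0.1. fail to reject H0.

U_X = 5.5, p = 0.199458, fail to reject H0 at alpha = 0.1.


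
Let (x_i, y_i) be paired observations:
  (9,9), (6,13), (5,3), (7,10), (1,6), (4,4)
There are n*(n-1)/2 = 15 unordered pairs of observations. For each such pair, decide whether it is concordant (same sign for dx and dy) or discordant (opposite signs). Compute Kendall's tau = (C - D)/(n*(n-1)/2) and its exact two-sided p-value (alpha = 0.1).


Step 1: Enumerate the 15 unordered pairs (i,j) with i<j and classify each by sign(x_j-x_i) * sign(y_j-y_i).
  (1,2):dx=-3,dy=+4->D; (1,3):dx=-4,dy=-6->C; (1,4):dx=-2,dy=+1->D; (1,5):dx=-8,dy=-3->C
  (1,6):dx=-5,dy=-5->C; (2,3):dx=-1,dy=-10->C; (2,4):dx=+1,dy=-3->D; (2,5):dx=-5,dy=-7->C
  (2,6):dx=-2,dy=-9->C; (3,4):dx=+2,dy=+7->C; (3,5):dx=-4,dy=+3->D; (3,6):dx=-1,dy=+1->D
  (4,5):dx=-6,dy=-4->C; (4,6):dx=-3,dy=-6->C; (5,6):dx=+3,dy=-2->D
Step 2: C = 9, D = 6, total pairs = 15.
Step 3: tau = (C - D)/(n(n-1)/2) = (9 - 6)/15 = 0.200000.
Step 4: Exact two-sided p-value (enumerate n! = 720 permutations of y under H0): p = 0.719444.
Step 5: alpha = 0.1. fail to reject H0.

tau_b = 0.2000 (C=9, D=6), p = 0.719444, fail to reject H0.


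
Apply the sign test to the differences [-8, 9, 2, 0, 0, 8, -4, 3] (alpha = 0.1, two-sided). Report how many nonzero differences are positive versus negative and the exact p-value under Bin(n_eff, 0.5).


Step 1: Discard zero differences. Original n = 8; n_eff = number of nonzero differences = 6.
Nonzero differences (with sign): -8, +9, +2, +8, -4, +3
Step 2: Count signs: positive = 4, negative = 2.
Step 3: Under H0: P(positive) = 0.5, so the number of positives S ~ Bin(6, 0.5).
Step 4: Two-sided exact p-value = sum of Bin(6,0.5) probabilities at or below the observed probability = 0.687500.
Step 5: alpha = 0.1. fail to reject H0.

n_eff = 6, pos = 4, neg = 2, p = 0.687500, fail to reject H0.


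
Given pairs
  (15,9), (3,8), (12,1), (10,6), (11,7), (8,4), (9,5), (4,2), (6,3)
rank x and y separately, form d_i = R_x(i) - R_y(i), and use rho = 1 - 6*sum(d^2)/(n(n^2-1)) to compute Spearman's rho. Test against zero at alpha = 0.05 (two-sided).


Step 1: Rank x and y separately (midranks; no ties here).
rank(x): 15->9, 3->1, 12->8, 10->6, 11->7, 8->4, 9->5, 4->2, 6->3
rank(y): 9->9, 8->8, 1->1, 6->6, 7->7, 4->4, 5->5, 2->2, 3->3
Step 2: d_i = R_x(i) - R_y(i); compute d_i^2.
  (9-9)^2=0, (1-8)^2=49, (8-1)^2=49, (6-6)^2=0, (7-7)^2=0, (4-4)^2=0, (5-5)^2=0, (2-2)^2=0, (3-3)^2=0
sum(d^2) = 98.
Step 3: rho = 1 - 6*98 / (9*(9^2 - 1)) = 1 - 588/720 = 0.183333.
Step 4: Under H0, t = rho * sqrt((n-2)/(1-rho^2)) = 0.4934 ~ t(7).
Step 5: Two-sided p-value from the t-distribution with 7 df = 0.636820.
Step 6: alpha = 0.05. fail to reject H0.

rho = 0.1833, p = 0.636820, fail to reject H0 at alpha = 0.05.


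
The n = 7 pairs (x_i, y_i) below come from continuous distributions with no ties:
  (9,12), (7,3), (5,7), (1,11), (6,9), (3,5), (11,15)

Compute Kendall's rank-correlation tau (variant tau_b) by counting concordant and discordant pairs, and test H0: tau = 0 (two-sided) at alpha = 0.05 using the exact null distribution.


Step 1: Enumerate the 21 unordered pairs (i,j) with i<j and classify each by sign(x_j-x_i) * sign(y_j-y_i).
  (1,2):dx=-2,dy=-9->C; (1,3):dx=-4,dy=-5->C; (1,4):dx=-8,dy=-1->C; (1,5):dx=-3,dy=-3->C
  (1,6):dx=-6,dy=-7->C; (1,7):dx=+2,dy=+3->C; (2,3):dx=-2,dy=+4->D; (2,4):dx=-6,dy=+8->D
  (2,5):dx=-1,dy=+6->D; (2,6):dx=-4,dy=+2->D; (2,7):dx=+4,dy=+12->C; (3,4):dx=-4,dy=+4->D
  (3,5):dx=+1,dy=+2->C; (3,6):dx=-2,dy=-2->C; (3,7):dx=+6,dy=+8->C; (4,5):dx=+5,dy=-2->D
  (4,6):dx=+2,dy=-6->D; (4,7):dx=+10,dy=+4->C; (5,6):dx=-3,dy=-4->C; (5,7):dx=+5,dy=+6->C
  (6,7):dx=+8,dy=+10->C
Step 2: C = 14, D = 7, total pairs = 21.
Step 3: tau = (C - D)/(n(n-1)/2) = (14 - 7)/21 = 0.333333.
Step 4: Exact two-sided p-value (enumerate n! = 5040 permutations of y under H0): p = 0.381349.
Step 5: alpha = 0.05. fail to reject H0.

tau_b = 0.3333 (C=14, D=7), p = 0.381349, fail to reject H0.


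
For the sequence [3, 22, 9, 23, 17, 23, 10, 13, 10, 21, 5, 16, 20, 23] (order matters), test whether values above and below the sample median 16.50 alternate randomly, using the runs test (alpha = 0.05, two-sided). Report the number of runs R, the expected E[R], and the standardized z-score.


Step 1: Compute median = 16.50; label A = above, B = below.
Labels in order: BABAAABBBABBAA  (n_A = 7, n_B = 7)
Step 2: Count runs R = 8.
Step 3: Under H0 (random ordering), E[R] = 2*n_A*n_B/(n_A+n_B) + 1 = 2*7*7/14 + 1 = 8.0000.
        Var[R] = 2*n_A*n_B*(2*n_A*n_B - n_A - n_B) / ((n_A+n_B)^2 * (n_A+n_B-1)) = 8232/2548 = 3.2308.
        SD[R] = 1.7974.
Step 4: R = E[R], so z = 0 with no continuity correction.
Step 5: Two-sided p-value via normal approximation = 2*(1 - Phi(|z|)) = 1.000000.
Step 6: alpha = 0.05. fail to reject H0.

R = 8, z = 0.0000, p = 1.000000, fail to reject H0.


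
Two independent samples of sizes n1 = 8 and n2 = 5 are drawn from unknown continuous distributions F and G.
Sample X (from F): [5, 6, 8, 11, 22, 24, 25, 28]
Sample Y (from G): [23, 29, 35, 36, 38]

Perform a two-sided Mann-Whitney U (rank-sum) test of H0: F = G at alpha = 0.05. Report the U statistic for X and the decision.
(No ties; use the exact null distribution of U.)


Step 1: Combine and sort all 13 observations; assign midranks.
sorted (value, group): (5,X), (6,X), (8,X), (11,X), (22,X), (23,Y), (24,X), (25,X), (28,X), (29,Y), (35,Y), (36,Y), (38,Y)
ranks: 5->1, 6->2, 8->3, 11->4, 22->5, 23->6, 24->7, 25->8, 28->9, 29->10, 35->11, 36->12, 38->13
Step 2: Rank sum for X: R1 = 1 + 2 + 3 + 4 + 5 + 7 + 8 + 9 = 39.
Step 3: U_X = R1 - n1(n1+1)/2 = 39 - 8*9/2 = 39 - 36 = 3.
       U_Y = n1*n2 - U_X = 40 - 3 = 37.
Step 4: No ties, so the exact null distribution of U (based on enumerating the C(13,8) = 1287 equally likely rank assignments) gives the two-sided p-value.
Step 5: p-value = 0.010878; compare to alpha = 0.05. reject H0.

U_X = 3, p = 0.010878, reject H0 at alpha = 0.05.


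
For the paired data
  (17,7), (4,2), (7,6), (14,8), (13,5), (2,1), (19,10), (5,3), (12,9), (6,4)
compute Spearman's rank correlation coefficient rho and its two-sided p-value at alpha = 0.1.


Step 1: Rank x and y separately (midranks; no ties here).
rank(x): 17->9, 4->2, 7->5, 14->8, 13->7, 2->1, 19->10, 5->3, 12->6, 6->4
rank(y): 7->7, 2->2, 6->6, 8->8, 5->5, 1->1, 10->10, 3->3, 9->9, 4->4
Step 2: d_i = R_x(i) - R_y(i); compute d_i^2.
  (9-7)^2=4, (2-2)^2=0, (5-6)^2=1, (8-8)^2=0, (7-5)^2=4, (1-1)^2=0, (10-10)^2=0, (3-3)^2=0, (6-9)^2=9, (4-4)^2=0
sum(d^2) = 18.
Step 3: rho = 1 - 6*18 / (10*(10^2 - 1)) = 1 - 108/990 = 0.890909.
Step 4: Under H0, t = rho * sqrt((n-2)/(1-rho^2)) = 5.5482 ~ t(8).
Step 5: Two-sided p-value from the t-distribution with 8 df = 0.000542.
Step 6: alpha = 0.1. reject H0.

rho = 0.8909, p = 0.000542, reject H0 at alpha = 0.1.


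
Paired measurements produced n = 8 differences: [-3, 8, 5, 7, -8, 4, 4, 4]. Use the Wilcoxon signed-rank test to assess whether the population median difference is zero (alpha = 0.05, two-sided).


Step 1: Drop any zero differences (none here) and take |d_i|.
|d| = [3, 8, 5, 7, 8, 4, 4, 4]
Step 2: Midrank |d_i| (ties get averaged ranks).
ranks: |3|->1, |8|->7.5, |5|->5, |7|->6, |8|->7.5, |4|->3, |4|->3, |4|->3
Step 3: Attach original signs; sum ranks with positive sign and with negative sign.
W+ = 7.5 + 5 + 6 + 3 + 3 + 3 = 27.5
W- = 1 + 7.5 = 8.5
(Check: W+ + W- = 36 should equal n(n+1)/2 = 36.)
Step 4: Test statistic W = min(W+, W-) = 8.5.
Step 5: Ties in |d|, so use the tie-corrected normal approximation.
        E[W] = n(n+1)/4 = 8*9/4 = 18.
        Tie groups: |d|=4 (t=3), |d|=8 (t=2); sum(t^3 - t) = 30.
        Var[W] = n(n+1)(2n+1)/24 - sum(t^3-t)/48 = 1224/24 - 30/48 = 50.375.
        z = (W - E[W]) / sqrt(Var[W]) = (8.5 - 18) / 7.0975 = -1.3385.
        Two-sided p = 2*Phi(z) = 0.180736.
Step 6: alpha = 0.05. fail to reject H0.

W+ = 27.5, W- = 8.5, W = min = 8.5, p = 0.180736, fail to reject H0.


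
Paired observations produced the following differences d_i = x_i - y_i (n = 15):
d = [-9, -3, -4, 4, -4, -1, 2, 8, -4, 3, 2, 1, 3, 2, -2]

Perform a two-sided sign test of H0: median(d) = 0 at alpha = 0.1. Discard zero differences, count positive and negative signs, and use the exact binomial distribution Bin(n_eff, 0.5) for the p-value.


Step 1: Discard zero differences. Original n = 15; n_eff = number of nonzero differences = 15.
Nonzero differences (with sign): -9, -3, -4, +4, -4, -1, +2, +8, -4, +3, +2, +1, +3, +2, -2
Step 2: Count signs: positive = 8, negative = 7.
Step 3: Under H0: P(positive) = 0.5, so the number of positives S ~ Bin(15, 0.5).
Step 4: Two-sided exact p-value = sum of Bin(15,0.5) probabilities at or below the observed probability = 1.000000.
Step 5: alpha = 0.1. fail to reject H0.

n_eff = 15, pos = 8, neg = 7, p = 1.000000, fail to reject H0.


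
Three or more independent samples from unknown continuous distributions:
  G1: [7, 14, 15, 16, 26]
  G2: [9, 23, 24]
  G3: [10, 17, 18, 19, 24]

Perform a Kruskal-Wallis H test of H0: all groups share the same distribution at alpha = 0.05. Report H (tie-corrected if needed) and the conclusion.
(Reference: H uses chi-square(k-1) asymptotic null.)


Step 1: Combine all N = 13 observations and assign midranks.
sorted (value, group, rank): (7,G1,1), (9,G2,2), (10,G3,3), (14,G1,4), (15,G1,5), (16,G1,6), (17,G3,7), (18,G3,8), (19,G3,9), (23,G2,10), (24,G2,11.5), (24,G3,11.5), (26,G1,13)
Step 2: Sum ranks within each group.
R_1 = 29 (n_1 = 5)
R_2 = 23.5 (n_2 = 3)
R_3 = 38.5 (n_3 = 5)
Step 3: H = 12/(N(N+1)) * sum(R_i^2/n_i) - 3(N+1)
     = 12/(13*14) * (29^2/5 + 23.5^2/3 + 38.5^2/5) - 3*14
     = 0.065934 * 648.733 - 42
     = 0.773626.
Step 4: Ties present; correction factor C = 1 - 6/(13^3 - 13) = 0.997253. Corrected H = 0.773626 / 0.997253 = 0.775758.
Step 5: Under H0, H ~ chi^2(2); p-value = 0.678495.
Step 6: alpha = 0.05. fail to reject H0.

H = 0.7758, df = 2, p = 0.678495, fail to reject H0.


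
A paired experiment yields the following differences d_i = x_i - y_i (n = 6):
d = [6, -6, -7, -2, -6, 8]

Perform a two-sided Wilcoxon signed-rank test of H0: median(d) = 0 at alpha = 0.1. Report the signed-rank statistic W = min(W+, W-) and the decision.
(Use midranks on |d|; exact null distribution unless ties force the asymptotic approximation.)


Step 1: Drop any zero differences (none here) and take |d_i|.
|d| = [6, 6, 7, 2, 6, 8]
Step 2: Midrank |d_i| (ties get averaged ranks).
ranks: |6|->3, |6|->3, |7|->5, |2|->1, |6|->3, |8|->6
Step 3: Attach original signs; sum ranks with positive sign and with negative sign.
W+ = 3 + 6 = 9
W- = 3 + 5 + 1 + 3 = 12
(Check: W+ + W- = 21 should equal n(n+1)/2 = 21.)
Step 4: Test statistic W = min(W+, W-) = 9.
Step 5: Ties in |d|, so use the tie-corrected normal approximation.
        E[W] = n(n+1)/4 = 6*7/4 = 10.5.
        Tie groups: |d|=6 (t=3); sum(t^3 - t) = 24.
        Var[W] = n(n+1)(2n+1)/24 - sum(t^3-t)/48 = 546/24 - 24/48 = 22.25.
        z = (W - E[W]) / sqrt(Var[W]) = (9 - 10.5) / 4.7170 = -0.3180.
        Two-sided p = 2*Phi(z) = 0.750485.
Step 6: alpha = 0.1. fail to reject H0.

W+ = 9, W- = 12, W = min = 9, p = 0.750485, fail to reject H0.


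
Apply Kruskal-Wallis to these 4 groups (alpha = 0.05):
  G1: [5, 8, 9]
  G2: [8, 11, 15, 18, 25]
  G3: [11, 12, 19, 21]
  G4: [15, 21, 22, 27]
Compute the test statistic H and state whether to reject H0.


Step 1: Combine all N = 16 observations and assign midranks.
sorted (value, group, rank): (5,G1,1), (8,G1,2.5), (8,G2,2.5), (9,G1,4), (11,G2,5.5), (11,G3,5.5), (12,G3,7), (15,G2,8.5), (15,G4,8.5), (18,G2,10), (19,G3,11), (21,G3,12.5), (21,G4,12.5), (22,G4,14), (25,G2,15), (27,G4,16)
Step 2: Sum ranks within each group.
R_1 = 7.5 (n_1 = 3)
R_2 = 41.5 (n_2 = 5)
R_3 = 36 (n_3 = 4)
R_4 = 51 (n_4 = 4)
Step 3: H = 12/(N(N+1)) * sum(R_i^2/n_i) - 3(N+1)
     = 12/(16*17) * (7.5^2/3 + 41.5^2/5 + 36^2/4 + 51^2/4) - 3*17
     = 0.044118 * 1337.45 - 51
     = 8.005147.
Step 4: Ties present; correction factor C = 1 - 24/(16^3 - 16) = 0.994118. Corrected H = 8.005147 / 0.994118 = 8.052515.
Step 5: Under H0, H ~ chi^2(3); p-value = 0.044939.
Step 6: alpha = 0.05. reject H0.

H = 8.0525, df = 3, p = 0.044939, reject H0.


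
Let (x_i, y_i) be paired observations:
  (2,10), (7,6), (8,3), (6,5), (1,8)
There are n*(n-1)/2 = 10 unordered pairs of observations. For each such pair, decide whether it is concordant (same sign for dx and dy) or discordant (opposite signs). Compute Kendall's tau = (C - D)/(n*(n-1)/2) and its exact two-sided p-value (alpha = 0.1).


Step 1: Enumerate the 10 unordered pairs (i,j) with i<j and classify each by sign(x_j-x_i) * sign(y_j-y_i).
  (1,2):dx=+5,dy=-4->D; (1,3):dx=+6,dy=-7->D; (1,4):dx=+4,dy=-5->D; (1,5):dx=-1,dy=-2->C
  (2,3):dx=+1,dy=-3->D; (2,4):dx=-1,dy=-1->C; (2,5):dx=-6,dy=+2->D; (3,4):dx=-2,dy=+2->D
  (3,5):dx=-7,dy=+5->D; (4,5):dx=-5,dy=+3->D
Step 2: C = 2, D = 8, total pairs = 10.
Step 3: tau = (C - D)/(n(n-1)/2) = (2 - 8)/10 = -0.600000.
Step 4: Exact two-sided p-value (enumerate n! = 120 permutations of y under H0): p = 0.233333.
Step 5: alpha = 0.1. fail to reject H0.

tau_b = -0.6000 (C=2, D=8), p = 0.233333, fail to reject H0.


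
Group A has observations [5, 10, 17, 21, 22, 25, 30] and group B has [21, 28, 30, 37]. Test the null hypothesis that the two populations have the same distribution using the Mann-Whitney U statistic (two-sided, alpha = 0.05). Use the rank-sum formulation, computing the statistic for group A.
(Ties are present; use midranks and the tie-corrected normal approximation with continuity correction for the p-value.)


Step 1: Combine and sort all 11 observations; assign midranks.
sorted (value, group): (5,X), (10,X), (17,X), (21,X), (21,Y), (22,X), (25,X), (28,Y), (30,X), (30,Y), (37,Y)
ranks: 5->1, 10->2, 17->3, 21->4.5, 21->4.5, 22->6, 25->7, 28->8, 30->9.5, 30->9.5, 37->11
Step 2: Rank sum for X: R1 = 1 + 2 + 3 + 4.5 + 6 + 7 + 9.5 = 33.
Step 3: U_X = R1 - n1(n1+1)/2 = 33 - 7*8/2 = 33 - 28 = 5.
       U_Y = n1*n2 - U_X = 28 - 5 = 23.
Step 4: Ties are present, so use the tie-corrected normal approximation (with continuity correction) for the p-value.
Step 5: p-value = 0.106592; compare to alpha = 0.05. fail to reject H0.

U_X = 5, p = 0.106592, fail to reject H0 at alpha = 0.05.


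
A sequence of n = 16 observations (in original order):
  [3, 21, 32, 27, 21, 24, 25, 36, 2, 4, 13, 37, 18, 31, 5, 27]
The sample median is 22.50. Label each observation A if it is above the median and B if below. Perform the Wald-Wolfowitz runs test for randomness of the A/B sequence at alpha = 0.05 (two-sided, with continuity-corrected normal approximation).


Step 1: Compute median = 22.50; label A = above, B = below.
Labels in order: BBAABAAABBBABABA  (n_A = 8, n_B = 8)
Step 2: Count runs R = 10.
Step 3: Under H0 (random ordering), E[R] = 2*n_A*n_B/(n_A+n_B) + 1 = 2*8*8/16 + 1 = 9.0000.
        Var[R] = 2*n_A*n_B*(2*n_A*n_B - n_A - n_B) / ((n_A+n_B)^2 * (n_A+n_B-1)) = 14336/3840 = 3.7333.
        SD[R] = 1.9322.
Step 4: Continuity-corrected z = (R - 0.5 - E[R]) / SD[R] = (10 - 0.5 - 9.0000) / 1.9322 = 0.2588.
Step 5: Two-sided p-value via normal approximation = 2*(1 - Phi(|z|)) = 0.795809.
Step 6: alpha = 0.05. fail to reject H0.

R = 10, z = 0.2588, p = 0.795809, fail to reject H0.


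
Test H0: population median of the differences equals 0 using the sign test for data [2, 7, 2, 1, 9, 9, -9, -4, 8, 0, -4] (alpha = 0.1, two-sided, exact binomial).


Step 1: Discard zero differences. Original n = 11; n_eff = number of nonzero differences = 10.
Nonzero differences (with sign): +2, +7, +2, +1, +9, +9, -9, -4, +8, -4
Step 2: Count signs: positive = 7, negative = 3.
Step 3: Under H0: P(positive) = 0.5, so the number of positives S ~ Bin(10, 0.5).
Step 4: Two-sided exact p-value = sum of Bin(10,0.5) probabilities at or below the observed probability = 0.343750.
Step 5: alpha = 0.1. fail to reject H0.

n_eff = 10, pos = 7, neg = 3, p = 0.343750, fail to reject H0.


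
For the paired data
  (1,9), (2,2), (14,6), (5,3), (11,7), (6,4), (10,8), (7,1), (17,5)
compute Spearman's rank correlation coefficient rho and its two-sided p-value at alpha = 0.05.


Step 1: Rank x and y separately (midranks; no ties here).
rank(x): 1->1, 2->2, 14->8, 5->3, 11->7, 6->4, 10->6, 7->5, 17->9
rank(y): 9->9, 2->2, 6->6, 3->3, 7->7, 4->4, 8->8, 1->1, 5->5
Step 2: d_i = R_x(i) - R_y(i); compute d_i^2.
  (1-9)^2=64, (2-2)^2=0, (8-6)^2=4, (3-3)^2=0, (7-7)^2=0, (4-4)^2=0, (6-8)^2=4, (5-1)^2=16, (9-5)^2=16
sum(d^2) = 104.
Step 3: rho = 1 - 6*104 / (9*(9^2 - 1)) = 1 - 624/720 = 0.133333.
Step 4: Under H0, t = rho * sqrt((n-2)/(1-rho^2)) = 0.3559 ~ t(7).
Step 5: Two-sided p-value from the t-distribution with 7 df = 0.732368.
Step 6: alpha = 0.05. fail to reject H0.

rho = 0.1333, p = 0.732368, fail to reject H0 at alpha = 0.05.


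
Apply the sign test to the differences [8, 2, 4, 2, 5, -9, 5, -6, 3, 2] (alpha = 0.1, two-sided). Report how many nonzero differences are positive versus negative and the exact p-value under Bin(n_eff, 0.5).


Step 1: Discard zero differences. Original n = 10; n_eff = number of nonzero differences = 10.
Nonzero differences (with sign): +8, +2, +4, +2, +5, -9, +5, -6, +3, +2
Step 2: Count signs: positive = 8, negative = 2.
Step 3: Under H0: P(positive) = 0.5, so the number of positives S ~ Bin(10, 0.5).
Step 4: Two-sided exact p-value = sum of Bin(10,0.5) probabilities at or below the observed probability = 0.109375.
Step 5: alpha = 0.1. fail to reject H0.

n_eff = 10, pos = 8, neg = 2, p = 0.109375, fail to reject H0.


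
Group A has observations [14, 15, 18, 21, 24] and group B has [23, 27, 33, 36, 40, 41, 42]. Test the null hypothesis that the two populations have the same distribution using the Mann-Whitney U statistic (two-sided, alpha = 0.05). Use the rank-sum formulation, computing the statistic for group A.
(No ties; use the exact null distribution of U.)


Step 1: Combine and sort all 12 observations; assign midranks.
sorted (value, group): (14,X), (15,X), (18,X), (21,X), (23,Y), (24,X), (27,Y), (33,Y), (36,Y), (40,Y), (41,Y), (42,Y)
ranks: 14->1, 15->2, 18->3, 21->4, 23->5, 24->6, 27->7, 33->8, 36->9, 40->10, 41->11, 42->12
Step 2: Rank sum for X: R1 = 1 + 2 + 3 + 4 + 6 = 16.
Step 3: U_X = R1 - n1(n1+1)/2 = 16 - 5*6/2 = 16 - 15 = 1.
       U_Y = n1*n2 - U_X = 35 - 1 = 34.
Step 4: No ties, so the exact null distribution of U (based on enumerating the C(12,5) = 792 equally likely rank assignments) gives the two-sided p-value.
Step 5: p-value = 0.005051; compare to alpha = 0.05. reject H0.

U_X = 1, p = 0.005051, reject H0 at alpha = 0.05.


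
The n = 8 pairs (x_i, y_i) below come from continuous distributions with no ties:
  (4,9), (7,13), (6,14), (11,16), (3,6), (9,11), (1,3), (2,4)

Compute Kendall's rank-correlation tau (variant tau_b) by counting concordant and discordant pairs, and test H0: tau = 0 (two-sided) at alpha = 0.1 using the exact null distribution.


Step 1: Enumerate the 28 unordered pairs (i,j) with i<j and classify each by sign(x_j-x_i) * sign(y_j-y_i).
  (1,2):dx=+3,dy=+4->C; (1,3):dx=+2,dy=+5->C; (1,4):dx=+7,dy=+7->C; (1,5):dx=-1,dy=-3->C
  (1,6):dx=+5,dy=+2->C; (1,7):dx=-3,dy=-6->C; (1,8):dx=-2,dy=-5->C; (2,3):dx=-1,dy=+1->D
  (2,4):dx=+4,dy=+3->C; (2,5):dx=-4,dy=-7->C; (2,6):dx=+2,dy=-2->D; (2,7):dx=-6,dy=-10->C
  (2,8):dx=-5,dy=-9->C; (3,4):dx=+5,dy=+2->C; (3,5):dx=-3,dy=-8->C; (3,6):dx=+3,dy=-3->D
  (3,7):dx=-5,dy=-11->C; (3,8):dx=-4,dy=-10->C; (4,5):dx=-8,dy=-10->C; (4,6):dx=-2,dy=-5->C
  (4,7):dx=-10,dy=-13->C; (4,8):dx=-9,dy=-12->C; (5,6):dx=+6,dy=+5->C; (5,7):dx=-2,dy=-3->C
  (5,8):dx=-1,dy=-2->C; (6,7):dx=-8,dy=-8->C; (6,8):dx=-7,dy=-7->C; (7,8):dx=+1,dy=+1->C
Step 2: C = 25, D = 3, total pairs = 28.
Step 3: tau = (C - D)/(n(n-1)/2) = (25 - 3)/28 = 0.785714.
Step 4: Exact two-sided p-value (enumerate n! = 40320 permutations of y under H0): p = 0.005506.
Step 5: alpha = 0.1. reject H0.

tau_b = 0.7857 (C=25, D=3), p = 0.005506, reject H0.
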